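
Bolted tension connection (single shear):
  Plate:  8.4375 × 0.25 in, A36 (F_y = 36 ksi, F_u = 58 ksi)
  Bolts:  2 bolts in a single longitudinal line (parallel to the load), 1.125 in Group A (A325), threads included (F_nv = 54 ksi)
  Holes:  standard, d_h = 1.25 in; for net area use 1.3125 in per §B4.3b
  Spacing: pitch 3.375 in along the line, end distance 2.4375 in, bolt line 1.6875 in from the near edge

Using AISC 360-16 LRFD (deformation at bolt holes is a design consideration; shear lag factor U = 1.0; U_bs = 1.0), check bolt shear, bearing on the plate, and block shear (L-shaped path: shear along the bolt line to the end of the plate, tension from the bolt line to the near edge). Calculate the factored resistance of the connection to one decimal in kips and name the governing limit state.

Bolt shear: A_b = π(1.125)²/4 = 0.99402 in². φR_n = 0.75 × 54 × 0.99402 × 2 × 1 = 80.5 kips.
Bearing (0.25 in plate, F_u = 58 ksi): end bolts L_c = 2.4375 − 1.25/2 = 1.8125, R_n = min(1.2×1.8125×0.25×58, 2.4×1.125×0.25×58) = 31.538 kips/bolt; interior L_c = 3.375 − 1.25 = 2.125, R_n = 36.975 kips/bolt. φR_n = 0.75 × (1×31.538 + 1×36.975) = 51.4 kips.
Block shear: shear path 1×[2.4375+1×3.375] = 1×5.8125 in, A_gv = 1.4531, A_nv = 1×(5.8125 − 1.5×1.3125)×0.25 = 0.96094 in²; tension to near edge: (1.6875 − 0.5×1.3125)×0.25 = 0.25781 in². R_n = min(0.6×58×0.96094, 0.6×36×1.4531) + 1.0×58×0.25781 = min(33.441, 31.387) + 14.953 = 46.34 kips. φR_n = 0.75 × 46.34 = 34.8 kips.
Governing: min(80.5, 51.4, 34.8) = 34.8 kips → block shear.

34.8 kips (block shear governs)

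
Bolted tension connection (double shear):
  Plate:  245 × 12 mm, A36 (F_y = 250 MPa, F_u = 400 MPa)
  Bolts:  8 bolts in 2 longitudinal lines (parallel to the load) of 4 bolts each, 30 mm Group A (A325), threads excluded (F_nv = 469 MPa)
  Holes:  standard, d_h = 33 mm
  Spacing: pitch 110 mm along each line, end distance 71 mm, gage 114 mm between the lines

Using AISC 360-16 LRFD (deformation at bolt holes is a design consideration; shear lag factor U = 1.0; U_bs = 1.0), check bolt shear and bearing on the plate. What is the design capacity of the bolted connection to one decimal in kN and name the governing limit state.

Bolt shear: A_b = π(30)²/4 = 706.86 mm². φR_n = 0.75 × 469 × 706.86 × 8 × 2 = 3978.2 kN.
Bearing (12 mm plate, F_u = 400 MPa): end bolts L_c = 71 − 33/2 = 54.5, R_n = min(1.2×54.5×12×400, 2.4×30×12×400) = 313.92 kN/bolt; interior L_c = 110 − 33 = 77, R_n = 345.6 kN/bolt. φR_n = 0.75 × (2×313.92 + 6×345.6) = 2026.1 kN.
Governing: min(3978.2, 2026.1) = 2026.1 kN → bearing.

2026.1 kN (bearing governs)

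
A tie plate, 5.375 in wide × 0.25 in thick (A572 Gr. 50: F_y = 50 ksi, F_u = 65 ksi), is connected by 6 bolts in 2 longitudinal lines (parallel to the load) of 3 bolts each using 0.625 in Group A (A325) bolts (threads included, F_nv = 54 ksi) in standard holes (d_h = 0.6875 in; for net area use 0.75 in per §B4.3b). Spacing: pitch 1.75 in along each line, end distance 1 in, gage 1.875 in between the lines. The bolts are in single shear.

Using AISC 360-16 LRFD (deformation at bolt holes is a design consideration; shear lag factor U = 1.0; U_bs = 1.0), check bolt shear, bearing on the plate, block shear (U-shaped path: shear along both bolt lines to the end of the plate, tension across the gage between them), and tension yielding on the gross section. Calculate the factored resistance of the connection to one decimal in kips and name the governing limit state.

52.1 kips (block shear governs)

Bolt shear: A_b = π(0.625)²/4 = 0.3068 in². φR_n = 0.75 × 54 × 0.3068 × 6 × 1 = 74.6 kips.
Bearing (0.25 in plate, F_u = 65 ksi): end bolts L_c = 1 − 0.6875/2 = 0.65625, R_n = min(1.2×0.65625×0.25×65, 2.4×0.625×0.25×65) = 12.797 kips/bolt; interior L_c = 1.75 − 0.6875 = 1.0625, R_n = 20.719 kips/bolt. φR_n = 0.75 × (2×12.797 + 4×20.719) = 81.4 kips.
Block shear: shear path 2×[1+2×1.75] = 2×4.5 in, A_gv = 2.25, A_nv = 2×(4.5 − 2.5×0.75)×0.25 = 1.3125 in²; tension across gage: (1.875 − 1×0.75)×0.25 = 0.28125 in². R_n = min(0.6×65×1.3125, 0.6×50×2.25) + 1.0×65×0.28125 = min(51.188, 67.5) + 18.281 = 69.469 kips. φR_n = 0.75 × 69.469 = 52.1 kips.
Tension yield (gross): A_g = 5.375×0.25 = 1.3438 in². φR_n = 0.90 × 50 × 1.3438 = 60.5 kips.
Governing: min(74.6, 81.4, 52.1, 60.5) = 52.1 kips → block shear.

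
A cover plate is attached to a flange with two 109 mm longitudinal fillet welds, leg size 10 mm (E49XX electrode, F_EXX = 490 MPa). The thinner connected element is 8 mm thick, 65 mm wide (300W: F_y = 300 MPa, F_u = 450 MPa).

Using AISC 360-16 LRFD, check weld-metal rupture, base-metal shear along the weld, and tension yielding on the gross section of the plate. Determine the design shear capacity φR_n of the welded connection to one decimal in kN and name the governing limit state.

Weld metal: throat = 0.707×10 = 7.07 mm, L = 2×109 = 218 mm. φR_n = 0.75 × 0.6 × 490 × 7.07 × 218 = 339.8 kN.
Base metal shear (8 mm plate): yield φR_n = 1.0×0.6×300×8×218 = 313.9 kN; rupture φR_n = 0.75×0.6×450×8×218 = 353.2 kN; take 313.9 kN (yield).
Tension yield (gross): A_g = 65×8 = 520 mm². φR_n = 0.90 × 300 × 520 = 140.4 kN.
Governing: min(339.8, 313.9, 140.4) = 140.4 kN → gross-section yield.

140.4 kN (gross-section yield governs)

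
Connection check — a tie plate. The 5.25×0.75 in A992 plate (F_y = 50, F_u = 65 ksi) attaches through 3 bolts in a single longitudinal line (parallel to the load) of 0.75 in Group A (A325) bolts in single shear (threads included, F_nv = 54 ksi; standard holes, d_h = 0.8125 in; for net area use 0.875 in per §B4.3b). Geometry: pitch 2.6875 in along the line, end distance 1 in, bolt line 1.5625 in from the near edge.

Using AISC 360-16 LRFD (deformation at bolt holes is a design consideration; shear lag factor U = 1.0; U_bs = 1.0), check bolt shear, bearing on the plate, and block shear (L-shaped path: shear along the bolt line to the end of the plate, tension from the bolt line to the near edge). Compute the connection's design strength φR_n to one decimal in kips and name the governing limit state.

53.7 kips (bolt shear governs)

Bolt shear: A_b = π(0.75)²/4 = 0.44179 in². φR_n = 0.75 × 54 × 0.44179 × 3 × 1 = 53.7 kips.
Bearing (0.75 in plate, F_u = 65 ksi): end bolts L_c = 1 − 0.8125/2 = 0.59375, R_n = min(1.2×0.59375×0.75×65, 2.4×0.75×0.75×65) = 34.734 kips/bolt; interior L_c = 2.6875 − 0.8125 = 1.875, R_n = 87.75 kips/bolt. φR_n = 0.75 × (1×34.734 + 2×87.75) = 157.7 kips.
Block shear: shear path 1×[1+2×2.6875] = 1×6.375 in, A_gv = 4.7813, A_nv = 1×(6.375 − 2.5×0.875)×0.75 = 3.1406 in²; tension to near edge: (1.5625 − 0.5×0.875)×0.75 = 0.84375 in². R_n = min(0.6×65×3.1406, 0.6×50×4.7813) + 1.0×65×0.84375 = min(122.48, 143.44) + 54.844 = 177.32 kips. φR_n = 0.75 × 177.32 = 133.0 kips.
Governing: min(53.7, 157.7, 133.0) = 53.7 kips → bolt shear.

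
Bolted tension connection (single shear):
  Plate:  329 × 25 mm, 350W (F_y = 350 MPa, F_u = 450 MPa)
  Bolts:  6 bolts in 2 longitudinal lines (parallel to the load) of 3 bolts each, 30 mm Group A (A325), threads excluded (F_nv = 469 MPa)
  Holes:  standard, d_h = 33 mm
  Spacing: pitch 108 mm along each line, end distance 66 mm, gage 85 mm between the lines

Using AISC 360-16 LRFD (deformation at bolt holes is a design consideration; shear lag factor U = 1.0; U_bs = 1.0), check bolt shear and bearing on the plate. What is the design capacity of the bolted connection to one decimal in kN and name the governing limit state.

Bolt shear: A_b = π(30)²/4 = 706.86 mm². φR_n = 0.75 × 469 × 706.86 × 6 × 1 = 1491.8 kN.
Bearing (25 mm plate, F_u = 450 MPa): end bolts L_c = 66 − 33/2 = 49.5, R_n = min(1.2×49.5×25×450, 2.4×30×25×450) = 668.25 kN/bolt; interior L_c = 108 − 33 = 75, R_n = 810 kN/bolt. φR_n = 0.75 × (2×668.25 + 4×810) = 3432.4 kN.
Governing: min(1491.8, 3432.4) = 1491.8 kN → bolt shear.

1491.8 kN (bolt shear governs)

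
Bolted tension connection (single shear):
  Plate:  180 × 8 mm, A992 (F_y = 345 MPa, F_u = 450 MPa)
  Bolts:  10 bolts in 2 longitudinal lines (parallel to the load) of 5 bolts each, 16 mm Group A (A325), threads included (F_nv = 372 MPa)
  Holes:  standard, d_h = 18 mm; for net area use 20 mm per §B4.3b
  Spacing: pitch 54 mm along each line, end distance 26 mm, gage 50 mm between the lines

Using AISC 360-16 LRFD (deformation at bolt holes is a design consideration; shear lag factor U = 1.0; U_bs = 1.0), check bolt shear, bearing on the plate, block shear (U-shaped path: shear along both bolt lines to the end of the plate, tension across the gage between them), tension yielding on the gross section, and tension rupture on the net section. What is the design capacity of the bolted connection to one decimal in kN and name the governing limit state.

378.0 kN (net-section rupture governs)

Bolt shear: A_b = π(16)²/4 = 201.06 mm². φR_n = 0.75 × 372 × 201.06 × 10 × 1 = 561.0 kN.
Bearing (8 mm plate, F_u = 450 MPa): end bolts L_c = 26 − 18/2 = 17, R_n = min(1.2×17×8×450, 2.4×16×8×450) = 73.44 kN/bolt; interior L_c = 54 − 18 = 36, R_n = 138.24 kN/bolt. φR_n = 0.75 × (2×73.44 + 8×138.24) = 939.6 kN.
Block shear: shear path 2×[26+4×54] = 2×242 mm, A_gv = 3872, A_nv = 2×(242 − 4.5×20)×8 = 2432 mm²; tension across gage: (50 − 1×20)×8 = 240 mm². R_n = min(0.6×450×2432, 0.6×345×3872) + 1.0×450×240 = min(656.64, 801.5) + 108 = 764.64 kN. φR_n = 0.75 × 764.64 = 573.5 kN.
Tension yield (gross): A_g = 180×8 = 1440 mm². φR_n = 0.90 × 345 × 1440 = 447.1 kN.
Tension rupture (net): A_n = (180 − 2×20)×8 = 1120 mm² (U = 1.0, A_e = A_n). φR_n = 0.75 × 450 × 1120 = 378.0 kN.
Governing: min(561.0, 939.6, 573.5, 447.1, 378.0) = 378.0 kN → net-section rupture.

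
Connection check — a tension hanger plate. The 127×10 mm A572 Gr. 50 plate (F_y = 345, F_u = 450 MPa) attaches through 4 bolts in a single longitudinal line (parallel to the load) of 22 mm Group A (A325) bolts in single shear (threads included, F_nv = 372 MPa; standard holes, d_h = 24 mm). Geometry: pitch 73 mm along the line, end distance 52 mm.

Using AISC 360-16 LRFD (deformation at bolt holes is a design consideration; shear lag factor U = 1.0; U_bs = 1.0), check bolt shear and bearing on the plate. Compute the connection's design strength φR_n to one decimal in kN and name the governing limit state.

Bolt shear: A_b = π(22)²/4 = 380.13 mm². φR_n = 0.75 × 372 × 380.13 × 4 × 1 = 424.2 kN.
Bearing (10 mm plate, F_u = 450 MPa): end bolts L_c = 52 − 24/2 = 40, R_n = min(1.2×40×10×450, 2.4×22×10×450) = 216 kN/bolt; interior L_c = 73 − 24 = 49, R_n = 237.6 kN/bolt. φR_n = 0.75 × (1×216 + 3×237.6) = 696.6 kN.
Governing: min(424.2, 696.6) = 424.2 kN → bolt shear.

424.2 kN (bolt shear governs)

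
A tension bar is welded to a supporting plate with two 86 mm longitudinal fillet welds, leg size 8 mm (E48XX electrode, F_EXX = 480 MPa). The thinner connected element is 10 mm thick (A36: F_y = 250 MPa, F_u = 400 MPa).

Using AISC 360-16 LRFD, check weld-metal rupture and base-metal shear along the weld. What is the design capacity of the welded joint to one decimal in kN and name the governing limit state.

210.1 kN (weld metal governs)

Weld metal: throat = 0.707×8 = 5.656 mm, L = 2×86 = 172 mm. φR_n = 0.75 × 0.6 × 480 × 5.656 × 172 = 210.1 kN.
Base metal shear (10 mm plate): yield φR_n = 1.0×0.6×250×10×172 = 258.0 kN; rupture φR_n = 0.75×0.6×400×10×172 = 309.6 kN; take 258.0 kN (yield).
Governing: min(210.1, 258.0) = 210.1 kN → weld metal.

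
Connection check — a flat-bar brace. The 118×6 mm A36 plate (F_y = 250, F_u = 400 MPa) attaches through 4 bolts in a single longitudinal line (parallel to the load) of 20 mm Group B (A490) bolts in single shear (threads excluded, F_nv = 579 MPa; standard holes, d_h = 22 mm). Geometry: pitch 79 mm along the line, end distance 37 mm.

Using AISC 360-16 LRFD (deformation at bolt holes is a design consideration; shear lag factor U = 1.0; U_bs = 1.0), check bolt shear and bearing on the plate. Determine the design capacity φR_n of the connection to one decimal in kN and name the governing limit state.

315.4 kN (bearing governs)

Bolt shear: A_b = π(20)²/4 = 314.16 mm². φR_n = 0.75 × 579 × 314.16 × 4 × 1 = 545.7 kN.
Bearing (6 mm plate, F_u = 400 MPa): end bolts L_c = 37 − 22/2 = 26, R_n = min(1.2×26×6×400, 2.4×20×6×400) = 74.88 kN/bolt; interior L_c = 79 − 22 = 57, R_n = 115.2 kN/bolt. φR_n = 0.75 × (1×74.88 + 3×115.2) = 315.4 kN.
Governing: min(545.7, 315.4) = 315.4 kN → bearing.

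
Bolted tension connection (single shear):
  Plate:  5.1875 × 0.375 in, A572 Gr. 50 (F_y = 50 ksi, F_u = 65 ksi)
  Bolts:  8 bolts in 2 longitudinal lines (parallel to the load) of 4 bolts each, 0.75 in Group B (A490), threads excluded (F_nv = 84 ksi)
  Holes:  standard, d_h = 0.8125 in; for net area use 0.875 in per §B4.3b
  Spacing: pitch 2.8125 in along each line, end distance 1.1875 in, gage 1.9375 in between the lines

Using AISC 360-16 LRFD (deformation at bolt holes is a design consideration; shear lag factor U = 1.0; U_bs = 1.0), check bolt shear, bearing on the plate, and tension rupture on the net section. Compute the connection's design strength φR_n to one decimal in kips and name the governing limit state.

Bolt shear: A_b = π(0.75)²/4 = 0.44179 in². φR_n = 0.75 × 84 × 0.44179 × 8 × 1 = 222.7 kips.
Bearing (0.375 in plate, F_u = 65 ksi): end bolts L_c = 1.1875 − 0.8125/2 = 0.78125, R_n = min(1.2×0.78125×0.375×65, 2.4×0.75×0.375×65) = 22.852 kips/bolt; interior L_c = 2.8125 − 0.8125 = 2, R_n = 43.875 kips/bolt. φR_n = 0.75 × (2×22.852 + 6×43.875) = 231.7 kips.
Tension rupture (net): A_n = (5.1875 − 2×0.875)×0.375 = 1.2891 in² (U = 1.0, A_e = A_n). φR_n = 0.75 × 65 × 1.2891 = 62.8 kips.
Governing: min(222.7, 231.7, 62.8) = 62.8 kips → net-section rupture.

62.8 kips (net-section rupture governs)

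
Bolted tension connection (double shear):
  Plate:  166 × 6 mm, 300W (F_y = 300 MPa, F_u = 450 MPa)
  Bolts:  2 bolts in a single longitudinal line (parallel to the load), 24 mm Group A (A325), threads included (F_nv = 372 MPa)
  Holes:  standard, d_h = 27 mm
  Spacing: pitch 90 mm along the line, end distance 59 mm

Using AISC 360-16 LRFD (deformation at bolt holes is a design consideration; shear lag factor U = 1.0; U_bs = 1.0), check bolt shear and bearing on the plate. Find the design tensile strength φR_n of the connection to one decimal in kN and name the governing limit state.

Bolt shear: A_b = π(24)²/4 = 452.39 mm². φR_n = 0.75 × 372 × 452.39 × 2 × 2 = 504.9 kN.
Bearing (6 mm plate, F_u = 450 MPa): end bolts L_c = 59 − 27/2 = 45.5, R_n = min(1.2×45.5×6×450, 2.4×24×6×450) = 147.42 kN/bolt; interior L_c = 90 − 27 = 63, R_n = 155.52 kN/bolt. φR_n = 0.75 × (1×147.42 + 1×155.52) = 227.2 kN.
Governing: min(504.9, 227.2) = 227.2 kN → bearing.

227.2 kN (bearing governs)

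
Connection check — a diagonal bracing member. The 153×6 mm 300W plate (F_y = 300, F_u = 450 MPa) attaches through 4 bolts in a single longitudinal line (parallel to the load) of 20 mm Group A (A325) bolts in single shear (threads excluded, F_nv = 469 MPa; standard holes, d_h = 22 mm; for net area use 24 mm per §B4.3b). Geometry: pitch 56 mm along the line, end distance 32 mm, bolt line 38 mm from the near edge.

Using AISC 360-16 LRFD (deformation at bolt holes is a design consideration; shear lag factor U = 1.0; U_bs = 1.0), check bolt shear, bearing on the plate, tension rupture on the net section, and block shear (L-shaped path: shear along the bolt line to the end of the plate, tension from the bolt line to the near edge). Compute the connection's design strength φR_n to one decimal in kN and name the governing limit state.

Bolt shear: A_b = π(20)²/4 = 314.16 mm². φR_n = 0.75 × 469 × 314.16 × 4 × 1 = 442.0 kN.
Bearing (6 mm plate, F_u = 450 MPa): end bolts L_c = 32 − 22/2 = 21, R_n = min(1.2×21×6×450, 2.4×20×6×450) = 68.04 kN/bolt; interior L_c = 56 − 22 = 34, R_n = 110.16 kN/bolt. φR_n = 0.75 × (1×68.04 + 3×110.16) = 298.9 kN.
Tension rupture (net): A_n = (153 − 1×24)×6 = 774 mm² (U = 1.0, A_e = A_n). φR_n = 0.75 × 450 × 774 = 261.2 kN.
Block shear: shear path 1×[32+3×56] = 1×200 mm, A_gv = 1200, A_nv = 1×(200 − 3.5×24)×6 = 696 mm²; tension to near edge: (38 − 0.5×24)×6 = 156 mm². R_n = min(0.6×450×696, 0.6×300×1200) + 1.0×450×156 = min(187.92, 216) + 70.2 = 258.12 kN. φR_n = 0.75 × 258.12 = 193.6 kN.
Governing: min(442.0, 298.9, 261.2, 193.6) = 193.6 kN → block shear.

193.6 kN (block shear governs)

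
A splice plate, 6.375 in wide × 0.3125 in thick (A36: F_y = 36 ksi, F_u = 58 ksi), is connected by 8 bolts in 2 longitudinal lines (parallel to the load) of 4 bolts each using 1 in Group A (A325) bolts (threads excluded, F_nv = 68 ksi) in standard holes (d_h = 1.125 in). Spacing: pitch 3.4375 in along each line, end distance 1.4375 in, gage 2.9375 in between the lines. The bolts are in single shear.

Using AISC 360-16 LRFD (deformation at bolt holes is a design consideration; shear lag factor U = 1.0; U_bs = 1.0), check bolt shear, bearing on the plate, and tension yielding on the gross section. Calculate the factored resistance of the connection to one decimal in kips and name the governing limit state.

64.5 kips (gross-section yield governs)

Bolt shear: A_b = π(1)²/4 = 0.7854 in². φR_n = 0.75 × 68 × 0.7854 × 8 × 1 = 320.4 kips.
Bearing (0.3125 in plate, F_u = 58 ksi): end bolts L_c = 1.4375 − 1.125/2 = 0.875, R_n = min(1.2×0.875×0.3125×58, 2.4×1×0.3125×58) = 19.031 kips/bolt; interior L_c = 3.4375 − 1.125 = 2.3125, R_n = 43.5 kips/bolt. φR_n = 0.75 × (2×19.031 + 6×43.5) = 224.3 kips.
Tension yield (gross): A_g = 6.375×0.3125 = 1.9922 in². φR_n = 0.90 × 36 × 1.9922 = 64.5 kips.
Governing: min(320.4, 224.3, 64.5) = 64.5 kips → gross-section yield.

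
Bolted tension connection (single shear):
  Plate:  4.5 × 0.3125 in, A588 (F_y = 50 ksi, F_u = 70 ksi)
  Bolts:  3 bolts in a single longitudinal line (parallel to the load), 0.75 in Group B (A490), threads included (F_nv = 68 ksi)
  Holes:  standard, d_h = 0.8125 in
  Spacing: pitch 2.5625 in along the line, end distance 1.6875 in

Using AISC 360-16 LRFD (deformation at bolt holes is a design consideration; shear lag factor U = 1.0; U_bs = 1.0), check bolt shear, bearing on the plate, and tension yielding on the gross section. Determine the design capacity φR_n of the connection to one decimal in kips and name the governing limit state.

Bolt shear: A_b = π(0.75)²/4 = 0.44179 in². φR_n = 0.75 × 68 × 0.44179 × 3 × 1 = 67.6 kips.
Bearing (0.3125 in plate, F_u = 70 ksi): end bolts L_c = 1.6875 − 0.8125/2 = 1.28125, R_n = min(1.2×1.28125×0.3125×70, 2.4×0.75×0.3125×70) = 33.633 kips/bolt; interior L_c = 2.5625 − 0.8125 = 1.75, R_n = 39.375 kips/bolt. φR_n = 0.75 × (1×33.633 + 2×39.375) = 84.3 kips.
Tension yield (gross): A_g = 4.5×0.3125 = 1.4063 in². φR_n = 0.90 × 50 × 1.4063 = 63.3 kips.
Governing: min(67.6, 84.3, 63.3) = 63.3 kips → gross-section yield.

63.3 kips (gross-section yield governs)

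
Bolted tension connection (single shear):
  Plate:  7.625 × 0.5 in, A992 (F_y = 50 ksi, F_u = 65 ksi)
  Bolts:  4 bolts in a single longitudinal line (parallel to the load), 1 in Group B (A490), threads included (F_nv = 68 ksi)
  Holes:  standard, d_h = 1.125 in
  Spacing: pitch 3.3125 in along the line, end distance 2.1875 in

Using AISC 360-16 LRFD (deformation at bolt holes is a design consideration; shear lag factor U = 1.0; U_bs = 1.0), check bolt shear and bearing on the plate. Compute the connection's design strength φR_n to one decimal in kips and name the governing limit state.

160.2 kips (bolt shear governs)

Bolt shear: A_b = π(1)²/4 = 0.7854 in². φR_n = 0.75 × 68 × 0.7854 × 4 × 1 = 160.2 kips.
Bearing (0.5 in plate, F_u = 65 ksi): end bolts L_c = 2.1875 − 1.125/2 = 1.625, R_n = min(1.2×1.625×0.5×65, 2.4×1×0.5×65) = 63.375 kips/bolt; interior L_c = 3.3125 − 1.125 = 2.1875, R_n = 78 kips/bolt. φR_n = 0.75 × (1×63.375 + 3×78) = 223.0 kips.
Governing: min(160.2, 223.0) = 160.2 kips → bolt shear.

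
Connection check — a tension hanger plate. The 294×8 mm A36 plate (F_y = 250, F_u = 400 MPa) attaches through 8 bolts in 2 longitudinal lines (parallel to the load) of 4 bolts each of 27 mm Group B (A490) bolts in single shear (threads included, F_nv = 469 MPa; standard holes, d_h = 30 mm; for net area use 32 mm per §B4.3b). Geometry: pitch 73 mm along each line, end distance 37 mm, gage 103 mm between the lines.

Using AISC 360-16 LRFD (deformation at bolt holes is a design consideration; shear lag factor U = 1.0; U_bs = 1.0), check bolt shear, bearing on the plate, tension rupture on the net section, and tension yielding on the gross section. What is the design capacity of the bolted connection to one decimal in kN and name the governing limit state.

529.2 kN (gross-section yield governs)

Bolt shear: A_b = π(27)²/4 = 572.56 mm². φR_n = 0.75 × 469 × 572.56 × 8 × 1 = 1611.2 kN.
Bearing (8 mm plate, F_u = 400 MPa): end bolts L_c = 37 − 30/2 = 22, R_n = min(1.2×22×8×400, 2.4×27×8×400) = 84.48 kN/bolt; interior L_c = 73 − 30 = 43, R_n = 165.12 kN/bolt. φR_n = 0.75 × (2×84.48 + 6×165.12) = 869.8 kN.
Tension rupture (net): A_n = (294 − 2×32)×8 = 1840 mm² (U = 1.0, A_e = A_n). φR_n = 0.75 × 400 × 1840 = 552.0 kN.
Tension yield (gross): A_g = 294×8 = 2352 mm². φR_n = 0.90 × 250 × 2352 = 529.2 kN.
Governing: min(1611.2, 869.8, 552.0, 529.2) = 529.2 kN → gross-section yield.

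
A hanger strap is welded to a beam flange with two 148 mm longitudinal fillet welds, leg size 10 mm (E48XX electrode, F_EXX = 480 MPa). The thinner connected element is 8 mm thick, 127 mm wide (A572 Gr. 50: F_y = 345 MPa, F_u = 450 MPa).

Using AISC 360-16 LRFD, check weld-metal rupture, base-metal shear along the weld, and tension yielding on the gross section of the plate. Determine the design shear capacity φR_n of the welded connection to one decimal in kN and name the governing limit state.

315.5 kN (gross-section yield governs)

Weld metal: throat = 0.707×10 = 7.07 mm, L = 2×148 = 296 mm. φR_n = 0.75 × 0.6 × 480 × 7.07 × 296 = 452.0 kN.
Base metal shear (8 mm plate): yield φR_n = 1.0×0.6×345×8×296 = 490.2 kN; rupture φR_n = 0.75×0.6×450×8×296 = 479.5 kN; take 479.5 kN (rupture).
Tension yield (gross): A_g = 127×8 = 1016 mm². φR_n = 0.90 × 345 × 1016 = 315.5 kN.
Governing: min(452.0, 479.5, 315.5) = 315.5 kN → gross-section yield.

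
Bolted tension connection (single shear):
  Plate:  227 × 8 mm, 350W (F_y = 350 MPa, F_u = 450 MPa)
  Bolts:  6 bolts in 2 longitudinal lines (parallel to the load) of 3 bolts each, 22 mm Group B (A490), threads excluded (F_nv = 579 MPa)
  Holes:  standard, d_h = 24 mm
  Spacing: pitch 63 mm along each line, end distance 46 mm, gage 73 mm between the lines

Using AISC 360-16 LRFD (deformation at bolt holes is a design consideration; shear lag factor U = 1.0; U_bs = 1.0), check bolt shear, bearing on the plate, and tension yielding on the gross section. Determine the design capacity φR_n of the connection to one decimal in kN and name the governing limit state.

Bolt shear: A_b = π(22)²/4 = 380.13 mm². φR_n = 0.75 × 579 × 380.13 × 6 × 1 = 990.4 kN.
Bearing (8 mm plate, F_u = 450 MPa): end bolts L_c = 46 − 24/2 = 34, R_n = min(1.2×34×8×450, 2.4×22×8×450) = 146.88 kN/bolt; interior L_c = 63 − 24 = 39, R_n = 168.48 kN/bolt. φR_n = 0.75 × (2×146.88 + 4×168.48) = 725.8 kN.
Tension yield (gross): A_g = 227×8 = 1816 mm². φR_n = 0.90 × 350 × 1816 = 572.0 kN.
Governing: min(990.4, 725.8, 572.0) = 572.0 kN → gross-section yield.

572.0 kN (gross-section yield governs)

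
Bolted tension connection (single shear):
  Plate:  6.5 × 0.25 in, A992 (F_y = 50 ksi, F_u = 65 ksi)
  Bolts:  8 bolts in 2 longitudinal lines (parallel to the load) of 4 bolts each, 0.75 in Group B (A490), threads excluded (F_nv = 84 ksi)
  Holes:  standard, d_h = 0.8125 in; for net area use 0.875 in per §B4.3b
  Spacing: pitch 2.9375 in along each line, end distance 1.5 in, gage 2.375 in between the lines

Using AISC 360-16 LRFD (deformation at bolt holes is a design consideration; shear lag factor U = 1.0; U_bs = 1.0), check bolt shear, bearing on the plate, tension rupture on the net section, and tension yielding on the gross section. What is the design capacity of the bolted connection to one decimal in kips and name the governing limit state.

Bolt shear: A_b = π(0.75)²/4 = 0.44179 in². φR_n = 0.75 × 84 × 0.44179 × 8 × 1 = 222.7 kips.
Bearing (0.25 in plate, F_u = 65 ksi): end bolts L_c = 1.5 − 0.8125/2 = 1.09375, R_n = min(1.2×1.09375×0.25×65, 2.4×0.75×0.25×65) = 21.328 kips/bolt; interior L_c = 2.9375 − 0.8125 = 2.125, R_n = 29.25 kips/bolt. φR_n = 0.75 × (2×21.328 + 6×29.25) = 163.6 kips.
Tension rupture (net): A_n = (6.5 − 2×0.875)×0.25 = 1.1875 in² (U = 1.0, A_e = A_n). φR_n = 0.75 × 65 × 1.1875 = 57.9 kips.
Tension yield (gross): A_g = 6.5×0.25 = 1.625 in². φR_n = 0.90 × 50 × 1.625 = 73.1 kips.
Governing: min(222.7, 163.6, 57.9, 73.1) = 57.9 kips → net-section rupture.

57.9 kips (net-section rupture governs)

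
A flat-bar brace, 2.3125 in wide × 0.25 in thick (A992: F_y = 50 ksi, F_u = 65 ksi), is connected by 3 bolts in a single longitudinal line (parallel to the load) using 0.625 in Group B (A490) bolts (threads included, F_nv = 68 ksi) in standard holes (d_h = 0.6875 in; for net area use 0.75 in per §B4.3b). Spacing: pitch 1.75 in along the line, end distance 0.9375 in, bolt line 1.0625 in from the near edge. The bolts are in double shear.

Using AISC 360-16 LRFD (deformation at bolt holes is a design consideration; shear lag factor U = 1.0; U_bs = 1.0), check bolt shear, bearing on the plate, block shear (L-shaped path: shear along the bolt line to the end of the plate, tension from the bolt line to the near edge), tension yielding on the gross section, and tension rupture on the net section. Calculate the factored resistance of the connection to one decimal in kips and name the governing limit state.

19.0 kips (net-section rupture governs)

Bolt shear: A_b = π(0.625)²/4 = 0.3068 in². φR_n = 0.75 × 68 × 0.3068 × 3 × 2 = 93.9 kips.
Bearing (0.25 in plate, F_u = 65 ksi): end bolts L_c = 0.9375 − 0.6875/2 = 0.59375, R_n = min(1.2×0.59375×0.25×65, 2.4×0.625×0.25×65) = 11.578 kips/bolt; interior L_c = 1.75 − 0.6875 = 1.0625, R_n = 20.719 kips/bolt. φR_n = 0.75 × (1×11.578 + 2×20.719) = 39.8 kips.
Block shear: shear path 1×[0.9375+2×1.75] = 1×4.4375 in, A_gv = 1.1094, A_nv = 1×(4.4375 − 2.5×0.75)×0.25 = 0.64063 in²; tension to near edge: (1.0625 − 0.5×0.75)×0.25 = 0.17188 in². R_n = min(0.6×65×0.64063, 0.6×50×1.1094) + 1.0×65×0.17188 = min(24.985, 33.282) + 11.172 = 36.157 kips. φR_n = 0.75 × 36.157 = 27.1 kips.
Tension yield (gross): A_g = 2.3125×0.25 = 0.57813 in². φR_n = 0.90 × 50 × 0.57813 = 26.0 kips.
Tension rupture (net): A_n = (2.3125 − 1×0.75)×0.25 = 0.39063 in² (U = 1.0, A_e = A_n). φR_n = 0.75 × 65 × 0.39063 = 19.0 kips.
Governing: min(93.9, 39.8, 27.1, 26.0, 19.0) = 19.0 kips → net-section rupture.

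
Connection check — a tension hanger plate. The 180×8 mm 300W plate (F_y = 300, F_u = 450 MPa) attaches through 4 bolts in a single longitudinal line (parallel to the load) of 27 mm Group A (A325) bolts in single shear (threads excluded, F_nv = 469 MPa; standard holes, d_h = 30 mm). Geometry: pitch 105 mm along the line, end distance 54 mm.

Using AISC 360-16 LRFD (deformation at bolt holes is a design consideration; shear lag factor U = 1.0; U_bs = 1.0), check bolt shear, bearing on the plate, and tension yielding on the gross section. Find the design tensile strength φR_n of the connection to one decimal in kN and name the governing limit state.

388.8 kN (gross-section yield governs)

Bolt shear: A_b = π(27)²/4 = 572.56 mm². φR_n = 0.75 × 469 × 572.56 × 4 × 1 = 805.6 kN.
Bearing (8 mm plate, F_u = 450 MPa): end bolts L_c = 54 − 30/2 = 39, R_n = min(1.2×39×8×450, 2.4×27×8×450) = 168.48 kN/bolt; interior L_c = 105 − 30 = 75, R_n = 233.28 kN/bolt. φR_n = 0.75 × (1×168.48 + 3×233.28) = 651.2 kN.
Tension yield (gross): A_g = 180×8 = 1440 mm². φR_n = 0.90 × 300 × 1440 = 388.8 kN.
Governing: min(805.6, 651.2, 388.8) = 388.8 kN → gross-section yield.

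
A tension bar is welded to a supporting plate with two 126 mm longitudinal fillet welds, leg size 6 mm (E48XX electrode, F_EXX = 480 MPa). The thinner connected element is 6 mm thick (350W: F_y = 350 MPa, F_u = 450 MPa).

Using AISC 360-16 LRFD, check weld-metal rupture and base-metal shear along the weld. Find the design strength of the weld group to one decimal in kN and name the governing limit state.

230.9 kN (weld metal governs)

Weld metal: throat = 0.707×6 = 4.242 mm, L = 2×126 = 252 mm. φR_n = 0.75 × 0.6 × 480 × 4.242 × 252 = 230.9 kN.
Base metal shear (6 mm plate): yield φR_n = 1.0×0.6×350×6×252 = 317.5 kN; rupture φR_n = 0.75×0.6×450×6×252 = 306.2 kN; take 306.2 kN (rupture).
Governing: min(230.9, 306.2) = 230.9 kN → weld metal.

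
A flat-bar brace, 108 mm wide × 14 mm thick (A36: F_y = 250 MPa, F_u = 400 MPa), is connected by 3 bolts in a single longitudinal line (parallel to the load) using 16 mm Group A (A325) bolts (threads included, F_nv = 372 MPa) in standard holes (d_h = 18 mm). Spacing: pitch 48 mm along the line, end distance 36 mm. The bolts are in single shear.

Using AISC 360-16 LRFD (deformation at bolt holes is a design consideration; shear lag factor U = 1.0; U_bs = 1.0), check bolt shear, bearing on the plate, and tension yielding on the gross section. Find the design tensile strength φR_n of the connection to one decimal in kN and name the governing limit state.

Bolt shear: A_b = π(16)²/4 = 201.06 mm². φR_n = 0.75 × 372 × 201.06 × 3 × 1 = 168.3 kN.
Bearing (14 mm plate, F_u = 400 MPa): end bolts L_c = 36 − 18/2 = 27, R_n = min(1.2×27×14×400, 2.4×16×14×400) = 181.44 kN/bolt; interior L_c = 48 − 18 = 30, R_n = 201.6 kN/bolt. φR_n = 0.75 × (1×181.44 + 2×201.6) = 438.5 kN.
Tension yield (gross): A_g = 108×14 = 1512 mm². φR_n = 0.90 × 250 × 1512 = 340.2 kN.
Governing: min(168.3, 438.5, 340.2) = 168.3 kN → bolt shear.

168.3 kN (bolt shear governs)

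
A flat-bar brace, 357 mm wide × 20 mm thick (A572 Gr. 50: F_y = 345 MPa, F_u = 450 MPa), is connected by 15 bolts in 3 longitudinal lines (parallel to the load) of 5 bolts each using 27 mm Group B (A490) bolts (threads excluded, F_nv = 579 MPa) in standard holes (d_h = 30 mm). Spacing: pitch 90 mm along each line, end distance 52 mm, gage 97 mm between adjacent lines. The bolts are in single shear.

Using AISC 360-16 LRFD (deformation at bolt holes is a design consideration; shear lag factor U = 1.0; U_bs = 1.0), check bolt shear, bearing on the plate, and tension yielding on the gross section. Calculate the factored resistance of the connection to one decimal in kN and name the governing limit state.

2217.0 kN (gross-section yield governs)

Bolt shear: A_b = π(27)²/4 = 572.56 mm². φR_n = 0.75 × 579 × 572.56 × 15 × 1 = 3729.5 kN.
Bearing (20 mm plate, F_u = 450 MPa): end bolts L_c = 52 − 30/2 = 37, R_n = min(1.2×37×20×450, 2.4×27×20×450) = 399.6 kN/bolt; interior L_c = 90 − 30 = 60, R_n = 583.2 kN/bolt. φR_n = 0.75 × (3×399.6 + 12×583.2) = 6147.9 kN.
Tension yield (gross): A_g = 357×20 = 7140 mm². φR_n = 0.90 × 345 × 7140 = 2217.0 kN.
Governing: min(3729.5, 6147.9, 2217.0) = 2217.0 kN → gross-section yield.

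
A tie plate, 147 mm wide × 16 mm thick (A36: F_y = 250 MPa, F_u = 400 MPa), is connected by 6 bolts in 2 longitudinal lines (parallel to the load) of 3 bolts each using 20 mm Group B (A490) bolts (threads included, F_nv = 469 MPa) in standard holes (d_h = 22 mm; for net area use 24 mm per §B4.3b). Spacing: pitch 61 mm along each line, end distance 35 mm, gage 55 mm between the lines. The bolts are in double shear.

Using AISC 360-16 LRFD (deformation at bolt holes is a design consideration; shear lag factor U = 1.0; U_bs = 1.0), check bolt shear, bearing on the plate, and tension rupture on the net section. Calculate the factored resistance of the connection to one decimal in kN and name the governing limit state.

475.2 kN (net-section rupture governs)

Bolt shear: A_b = π(20)²/4 = 314.16 mm². φR_n = 0.75 × 469 × 314.16 × 6 × 2 = 1326.1 kN.
Bearing (16 mm plate, F_u = 400 MPa): end bolts L_c = 35 − 22/2 = 24, R_n = min(1.2×24×16×400, 2.4×20×16×400) = 184.32 kN/bolt; interior L_c = 61 − 22 = 39, R_n = 299.52 kN/bolt. φR_n = 0.75 × (2×184.32 + 4×299.52) = 1175.0 kN.
Tension rupture (net): A_n = (147 − 2×24)×16 = 1584 mm² (U = 1.0, A_e = A_n). φR_n = 0.75 × 400 × 1584 = 475.2 kN.
Governing: min(1326.1, 1175.0, 475.2) = 475.2 kN → net-section rupture.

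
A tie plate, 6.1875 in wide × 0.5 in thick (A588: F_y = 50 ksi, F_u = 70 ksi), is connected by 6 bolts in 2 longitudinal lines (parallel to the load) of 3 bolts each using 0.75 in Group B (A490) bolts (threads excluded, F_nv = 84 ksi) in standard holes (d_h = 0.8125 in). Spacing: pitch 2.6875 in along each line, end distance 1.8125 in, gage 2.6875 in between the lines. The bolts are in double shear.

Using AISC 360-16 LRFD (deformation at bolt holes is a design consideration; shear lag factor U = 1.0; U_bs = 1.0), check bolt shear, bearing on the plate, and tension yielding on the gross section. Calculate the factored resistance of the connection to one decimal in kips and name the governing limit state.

139.2 kips (gross-section yield governs)

Bolt shear: A_b = π(0.75)²/4 = 0.44179 in². φR_n = 0.75 × 84 × 0.44179 × 6 × 2 = 334.0 kips.
Bearing (0.5 in plate, F_u = 70 ksi): end bolts L_c = 1.8125 − 0.8125/2 = 1.40625, R_n = min(1.2×1.40625×0.5×70, 2.4×0.75×0.5×70) = 59.063 kips/bolt; interior L_c = 2.6875 − 0.8125 = 1.875, R_n = 63 kips/bolt. φR_n = 0.75 × (2×59.063 + 4×63) = 277.6 kips.
Tension yield (gross): A_g = 6.1875×0.5 = 3.0938 in². φR_n = 0.90 × 50 × 3.0938 = 139.2 kips.
Governing: min(334.0, 277.6, 139.2) = 139.2 kips → gross-section yield.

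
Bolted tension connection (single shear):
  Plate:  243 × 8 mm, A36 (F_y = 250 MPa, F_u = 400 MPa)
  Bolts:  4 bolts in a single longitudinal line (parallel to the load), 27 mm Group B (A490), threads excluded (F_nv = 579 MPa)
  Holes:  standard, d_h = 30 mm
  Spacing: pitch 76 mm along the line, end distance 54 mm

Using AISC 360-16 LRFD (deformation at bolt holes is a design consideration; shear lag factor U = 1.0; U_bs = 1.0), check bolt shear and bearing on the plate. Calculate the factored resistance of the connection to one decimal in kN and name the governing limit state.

Bolt shear: A_b = π(27)²/4 = 572.56 mm². φR_n = 0.75 × 579 × 572.56 × 4 × 1 = 994.5 kN.
Bearing (8 mm plate, F_u = 400 MPa): end bolts L_c = 54 − 30/2 = 39, R_n = min(1.2×39×8×400, 2.4×27×8×400) = 149.76 kN/bolt; interior L_c = 76 − 30 = 46, R_n = 176.64 kN/bolt. φR_n = 0.75 × (1×149.76 + 3×176.64) = 509.8 kN.
Governing: min(994.5, 509.8) = 509.8 kN → bearing.

509.8 kN (bearing governs)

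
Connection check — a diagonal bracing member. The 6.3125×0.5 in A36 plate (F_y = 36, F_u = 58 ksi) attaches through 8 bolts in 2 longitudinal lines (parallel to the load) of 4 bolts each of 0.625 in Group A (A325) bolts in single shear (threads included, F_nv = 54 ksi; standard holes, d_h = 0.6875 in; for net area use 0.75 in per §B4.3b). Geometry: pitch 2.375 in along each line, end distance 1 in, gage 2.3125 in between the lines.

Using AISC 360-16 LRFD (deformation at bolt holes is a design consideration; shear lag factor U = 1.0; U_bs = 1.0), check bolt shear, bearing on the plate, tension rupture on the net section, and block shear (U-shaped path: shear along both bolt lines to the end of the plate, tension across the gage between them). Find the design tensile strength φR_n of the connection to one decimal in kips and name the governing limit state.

99.4 kips (bolt shear governs)

Bolt shear: A_b = π(0.625)²/4 = 0.3068 in². φR_n = 0.75 × 54 × 0.3068 × 8 × 1 = 99.4 kips.
Bearing (0.5 in plate, F_u = 58 ksi): end bolts L_c = 1 − 0.6875/2 = 0.65625, R_n = min(1.2×0.65625×0.5×58, 2.4×0.625×0.5×58) = 22.838 kips/bolt; interior L_c = 2.375 − 0.6875 = 1.6875, R_n = 43.5 kips/bolt. φR_n = 0.75 × (2×22.838 + 6×43.5) = 230.0 kips.
Tension rupture (net): A_n = (6.3125 − 2×0.75)×0.5 = 2.4063 in² (U = 1.0, A_e = A_n). φR_n = 0.75 × 58 × 2.4063 = 104.7 kips.
Block shear: shear path 2×[1+3×2.375] = 2×8.125 in, A_gv = 8.125, A_nv = 2×(8.125 − 3.5×0.75)×0.5 = 5.5 in²; tension across gage: (2.3125 − 1×0.75)×0.5 = 0.78125 in². R_n = min(0.6×58×5.5, 0.6×36×8.125) + 1.0×58×0.78125 = min(191.4, 175.5) + 45.313 = 220.81 kips. φR_n = 0.75 × 220.81 = 165.6 kips.
Governing: min(99.4, 230.0, 104.7, 165.6) = 99.4 kips → bolt shear.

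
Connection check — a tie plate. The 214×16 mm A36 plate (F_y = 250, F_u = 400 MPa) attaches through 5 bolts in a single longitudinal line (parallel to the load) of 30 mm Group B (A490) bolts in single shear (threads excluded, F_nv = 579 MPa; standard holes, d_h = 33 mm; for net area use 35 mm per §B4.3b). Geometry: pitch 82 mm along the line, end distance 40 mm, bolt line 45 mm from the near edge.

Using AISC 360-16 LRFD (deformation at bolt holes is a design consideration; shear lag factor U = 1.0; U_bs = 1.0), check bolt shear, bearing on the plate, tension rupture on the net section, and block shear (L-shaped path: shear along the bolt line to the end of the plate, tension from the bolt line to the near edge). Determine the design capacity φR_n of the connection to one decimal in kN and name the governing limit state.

Bolt shear: A_b = π(30)²/4 = 706.86 mm². φR_n = 0.75 × 579 × 706.86 × 5 × 1 = 1534.8 kN.
Bearing (16 mm plate, F_u = 400 MPa): end bolts L_c = 40 − 33/2 = 23.5, R_n = min(1.2×23.5×16×400, 2.4×30×16×400) = 180.48 kN/bolt; interior L_c = 82 − 33 = 49, R_n = 376.32 kN/bolt. φR_n = 0.75 × (1×180.48 + 4×376.32) = 1264.3 kN.
Tension rupture (net): A_n = (214 − 1×35)×16 = 2864 mm² (U = 1.0, A_e = A_n). φR_n = 0.75 × 400 × 2864 = 859.2 kN.
Block shear: shear path 1×[40+4×82] = 1×368 mm, A_gv = 5888, A_nv = 1×(368 − 4.5×35)×16 = 3368 mm²; tension to near edge: (45 − 0.5×35)×16 = 440 mm². R_n = min(0.6×400×3368, 0.6×250×5888) + 1.0×400×440 = min(808.32, 883.2) + 176 = 984.32 kN. φR_n = 0.75 × 984.32 = 738.2 kN.
Governing: min(1534.8, 1264.3, 859.2, 738.2) = 738.2 kN → block shear.

738.2 kN (block shear governs)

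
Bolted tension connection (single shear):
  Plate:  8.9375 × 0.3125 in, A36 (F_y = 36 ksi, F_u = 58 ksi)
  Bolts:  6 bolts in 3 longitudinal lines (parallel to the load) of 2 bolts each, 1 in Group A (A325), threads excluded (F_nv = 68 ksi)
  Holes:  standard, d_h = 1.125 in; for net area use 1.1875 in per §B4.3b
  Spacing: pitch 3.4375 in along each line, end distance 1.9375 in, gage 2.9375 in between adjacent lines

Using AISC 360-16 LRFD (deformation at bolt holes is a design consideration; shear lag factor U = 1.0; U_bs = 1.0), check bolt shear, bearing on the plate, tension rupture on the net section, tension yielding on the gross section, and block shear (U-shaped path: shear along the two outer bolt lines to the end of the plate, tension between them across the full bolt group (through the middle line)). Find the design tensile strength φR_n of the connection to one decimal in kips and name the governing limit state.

73.1 kips (net-section rupture governs)

Bolt shear: A_b = π(1)²/4 = 0.7854 in². φR_n = 0.75 × 68 × 0.7854 × 6 × 1 = 240.3 kips.
Bearing (0.3125 in plate, F_u = 58 ksi): end bolts L_c = 1.9375 − 1.125/2 = 1.375, R_n = min(1.2×1.375×0.3125×58, 2.4×1×0.3125×58) = 29.906 kips/bolt; interior L_c = 3.4375 − 1.125 = 2.3125, R_n = 43.5 kips/bolt. φR_n = 0.75 × (3×29.906 + 3×43.5) = 165.2 kips.
Tension rupture (net): A_n = (8.9375 − 3×1.1875)×0.3125 = 1.6797 in² (U = 1.0, A_e = A_n). φR_n = 0.75 × 58 × 1.6797 = 73.1 kips.
Tension yield (gross): A_g = 8.9375×0.3125 = 2.793 in². φR_n = 0.90 × 36 × 2.793 = 90.5 kips.
Block shear: shear path 2×[1.9375+1×3.4375] = 2×5.375 in, A_gv = 3.3594, A_nv = 2×(5.375 − 1.5×1.1875)×0.3125 = 2.2461 in²; tension across gage: (5.875 − 2×1.1875)×0.3125 = 1.0938 in². R_n = min(0.6×58×2.2461, 0.6×36×3.3594) + 1.0×58×1.0938 = min(78.164, 72.563) + 63.44 = 136 kips. φR_n = 0.75 × 136 = 102.0 kips.
Governing: min(240.3, 165.2, 73.1, 90.5, 102.0) = 73.1 kips → net-section rupture.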